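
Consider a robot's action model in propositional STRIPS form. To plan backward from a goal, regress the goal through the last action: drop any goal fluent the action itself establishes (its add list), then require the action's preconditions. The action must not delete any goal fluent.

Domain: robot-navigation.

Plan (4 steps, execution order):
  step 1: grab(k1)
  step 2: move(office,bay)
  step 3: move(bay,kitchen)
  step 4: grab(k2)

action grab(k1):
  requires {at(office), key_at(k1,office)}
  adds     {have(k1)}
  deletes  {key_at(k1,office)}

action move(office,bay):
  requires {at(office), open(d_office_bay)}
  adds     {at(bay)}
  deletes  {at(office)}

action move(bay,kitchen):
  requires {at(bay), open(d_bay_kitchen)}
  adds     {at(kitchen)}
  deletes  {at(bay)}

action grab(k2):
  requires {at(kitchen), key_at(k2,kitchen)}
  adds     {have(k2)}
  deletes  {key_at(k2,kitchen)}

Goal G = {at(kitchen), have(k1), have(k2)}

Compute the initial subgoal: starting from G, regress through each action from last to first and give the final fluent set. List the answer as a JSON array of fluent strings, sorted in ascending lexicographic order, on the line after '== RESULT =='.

Work backward from the goal:
  through step 4 (grab(k2)): drop {have(k2)}, keep {at(kitchen), have(k1)}, require {at(kitchen), key_at(k2,kitchen)}
    → {at(kitchen), have(k1), key_at(k2,kitchen)}
  through step 3 (move(bay,kitchen)): drop {at(kitchen)}, keep {have(k1), key_at(k2,kitchen)}, require {at(bay), open(d_bay_kitchen)}
    → {at(bay), have(k1), key_at(k2,kitchen), open(d_bay_kitchen)}
  through step 2 (move(office,bay)): drop {at(bay)}, keep {have(k1), key_at(k2,kitchen), open(d_bay_kitchen)}, require {at(office), open(d_office_bay)}
    → {at(office), have(k1), key_at(k2,kitchen), open(d_bay_kitchen), open(d_office_bay)}
  through step 1 (grab(k1)): drop {have(k1)}, keep {at(office), key_at(k2,kitchen), open(d_bay_kitchen), open(d_office_bay)}, require {at(office), key_at(k1,office)}
    → {at(office), key_at(k1,office), key_at(k2,kitchen), open(d_bay_kitchen), open(d_office_bay)}

== RESULT ==
["at(office)", "key_at(k1,office)", "key_at(k2,kitchen)", "open(d_bay_kitchen)", "open(d_office_bay)"]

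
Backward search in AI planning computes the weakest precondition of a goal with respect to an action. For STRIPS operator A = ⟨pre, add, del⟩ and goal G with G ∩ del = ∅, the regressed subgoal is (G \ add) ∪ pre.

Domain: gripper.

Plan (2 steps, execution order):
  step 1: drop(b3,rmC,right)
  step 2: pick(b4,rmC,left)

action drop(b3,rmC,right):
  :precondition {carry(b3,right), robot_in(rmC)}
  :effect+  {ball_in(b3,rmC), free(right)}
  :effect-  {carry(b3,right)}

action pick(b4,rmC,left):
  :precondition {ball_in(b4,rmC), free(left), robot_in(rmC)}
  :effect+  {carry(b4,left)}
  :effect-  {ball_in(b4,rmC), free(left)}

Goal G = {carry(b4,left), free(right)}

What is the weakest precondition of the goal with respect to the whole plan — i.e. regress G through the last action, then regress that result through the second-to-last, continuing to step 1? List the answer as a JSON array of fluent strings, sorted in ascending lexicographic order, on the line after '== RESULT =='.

Regress step by step:
  through step 2 (pick(b4,rmC,left)): drop {carry(b4,left)}, keep {free(right)}, require {ball_in(b4,rmC), free(left), robot_in(rmC)}
    → {ball_in(b4,rmC), free(left), free(right), robot_in(rmC)}
  through step 1 (drop(b3,rmC,right)): drop {free(right)}, keep {ball_in(b4,rmC), free(left), robot_in(rmC)}, require {carry(b3,right), robot_in(rmC)}
    → {ball_in(b4,rmC), carry(b3,right), free(left), robot_in(rmC)}

== RESULT ==
["ball_in(b4,rmC)", "carry(b3,right)", "free(left)", "robot_in(rmC)"]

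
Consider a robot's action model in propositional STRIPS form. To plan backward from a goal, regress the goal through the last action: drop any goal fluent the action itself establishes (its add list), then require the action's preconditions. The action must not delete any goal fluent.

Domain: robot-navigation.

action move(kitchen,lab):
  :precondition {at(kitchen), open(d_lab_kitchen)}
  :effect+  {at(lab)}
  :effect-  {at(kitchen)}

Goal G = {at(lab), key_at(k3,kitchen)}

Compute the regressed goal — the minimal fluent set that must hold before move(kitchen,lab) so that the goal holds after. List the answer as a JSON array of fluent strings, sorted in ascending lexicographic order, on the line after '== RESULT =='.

Regress:
  G ∩ del = {}  (empty — regression defined)
  G \ add = {at(lab), key_at(k3,kitchen)} \ {at(lab)} = {key_at(k3,kitchen)}
  ∪ pre   = {key_at(k3,kitchen)} ∪ {at(kitchen), open(d_lab_kitchen)}
          = {at(kitchen), key_at(k3,kitchen), open(d_lab_kitchen)}

== RESULT ==
["at(kitchen)", "key_at(k3,kitchen)", "open(d_lab_kitchen)"]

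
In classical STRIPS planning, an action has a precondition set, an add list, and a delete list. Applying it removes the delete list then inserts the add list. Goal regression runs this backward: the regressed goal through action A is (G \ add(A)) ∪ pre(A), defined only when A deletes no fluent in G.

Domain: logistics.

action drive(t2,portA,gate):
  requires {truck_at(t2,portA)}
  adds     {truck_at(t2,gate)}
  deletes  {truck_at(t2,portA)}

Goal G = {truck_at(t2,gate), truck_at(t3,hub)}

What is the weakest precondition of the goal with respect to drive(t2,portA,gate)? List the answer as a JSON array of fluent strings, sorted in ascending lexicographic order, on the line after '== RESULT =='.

Compute (G \ add) ∪ pre:
  G ∩ del = {}  (empty — regression defined)
  G \ add = {truck_at(t2,gate), truck_at(t3,hub)} \ {truck_at(t2,gate)} = {truck_at(t3,hub)}
  ∪ pre   = {truck_at(t3,hub)} ∪ {truck_at(t2,portA)}
          = {truck_at(t2,portA), truck_at(t3,hub)}

== RESULT ==
["truck_at(t2,portA)", "truck_at(t3,hub)"]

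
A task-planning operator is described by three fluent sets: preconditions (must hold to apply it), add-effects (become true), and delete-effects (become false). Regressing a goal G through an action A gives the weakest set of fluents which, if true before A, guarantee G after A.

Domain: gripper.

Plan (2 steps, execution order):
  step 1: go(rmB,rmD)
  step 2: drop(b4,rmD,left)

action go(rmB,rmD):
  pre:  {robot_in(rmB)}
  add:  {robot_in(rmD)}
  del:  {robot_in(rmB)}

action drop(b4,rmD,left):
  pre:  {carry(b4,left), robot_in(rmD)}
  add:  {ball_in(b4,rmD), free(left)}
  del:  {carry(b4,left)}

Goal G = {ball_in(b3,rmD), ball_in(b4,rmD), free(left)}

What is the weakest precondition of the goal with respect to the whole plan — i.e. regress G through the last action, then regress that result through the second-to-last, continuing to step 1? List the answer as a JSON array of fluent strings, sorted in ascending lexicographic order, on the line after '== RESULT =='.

Work backward from the goal:
  through step 2 (drop(b4,rmD,left)): drop {ball_in(b4,rmD), free(left)}, keep {ball_in(b3,rmD)}, require {carry(b4,left), robot_in(rmD)}
    → {ball_in(b3,rmD), carry(b4,left), robot_in(rmD)}
  through step 1 (go(rmB,rmD)): drop {robot_in(rmD)}, keep {ball_in(b3,rmD), carry(b4,left)}, require {robot_in(rmB)}
    → {ball_in(b3,rmD), carry(b4,left), robot_in(rmB)}

== RESULT ==
["ball_in(b3,rmD)", "carry(b4,left)", "robot_in(rmB)"]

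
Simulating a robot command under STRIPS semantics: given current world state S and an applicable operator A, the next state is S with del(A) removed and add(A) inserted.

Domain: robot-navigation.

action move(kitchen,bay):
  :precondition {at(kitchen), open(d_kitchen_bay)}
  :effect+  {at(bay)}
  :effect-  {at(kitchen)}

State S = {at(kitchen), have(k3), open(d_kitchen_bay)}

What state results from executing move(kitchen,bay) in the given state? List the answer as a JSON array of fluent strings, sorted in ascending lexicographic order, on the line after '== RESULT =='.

Compute (S \ del) ∪ add:
  pre ⊆ S: {at(kitchen), open(d_kitchen_bay)} ⊆ S  — applicable
  S \ del = {have(k3), open(d_kitchen_bay)}
  ∪ add   = {at(bay), have(k3), open(d_kitchen_bay)}

== RESULT ==
["at(bay)", "have(k3)", "open(d_kitchen_bay)"]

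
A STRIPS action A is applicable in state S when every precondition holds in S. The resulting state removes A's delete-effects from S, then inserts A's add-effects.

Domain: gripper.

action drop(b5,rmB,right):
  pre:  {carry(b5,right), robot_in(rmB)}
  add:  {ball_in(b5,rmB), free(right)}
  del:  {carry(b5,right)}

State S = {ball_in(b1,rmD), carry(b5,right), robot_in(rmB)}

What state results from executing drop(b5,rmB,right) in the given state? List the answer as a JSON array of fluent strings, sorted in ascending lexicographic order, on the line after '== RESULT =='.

Compute (S \ del) ∪ add:
  pre ⊆ S: {carry(b5,right), robot_in(rmB)} ⊆ S  — applicable
  S \ del = {ball_in(b1,rmD), robot_in(rmB)}
  ∪ add   = {ball_in(b1,rmD), ball_in(b5,rmB), free(right), robot_in(rmB)}

== RESULT ==
["ball_in(b1,rmD)", "ball_in(b5,rmB)", "free(right)", "robot_in(rmB)"]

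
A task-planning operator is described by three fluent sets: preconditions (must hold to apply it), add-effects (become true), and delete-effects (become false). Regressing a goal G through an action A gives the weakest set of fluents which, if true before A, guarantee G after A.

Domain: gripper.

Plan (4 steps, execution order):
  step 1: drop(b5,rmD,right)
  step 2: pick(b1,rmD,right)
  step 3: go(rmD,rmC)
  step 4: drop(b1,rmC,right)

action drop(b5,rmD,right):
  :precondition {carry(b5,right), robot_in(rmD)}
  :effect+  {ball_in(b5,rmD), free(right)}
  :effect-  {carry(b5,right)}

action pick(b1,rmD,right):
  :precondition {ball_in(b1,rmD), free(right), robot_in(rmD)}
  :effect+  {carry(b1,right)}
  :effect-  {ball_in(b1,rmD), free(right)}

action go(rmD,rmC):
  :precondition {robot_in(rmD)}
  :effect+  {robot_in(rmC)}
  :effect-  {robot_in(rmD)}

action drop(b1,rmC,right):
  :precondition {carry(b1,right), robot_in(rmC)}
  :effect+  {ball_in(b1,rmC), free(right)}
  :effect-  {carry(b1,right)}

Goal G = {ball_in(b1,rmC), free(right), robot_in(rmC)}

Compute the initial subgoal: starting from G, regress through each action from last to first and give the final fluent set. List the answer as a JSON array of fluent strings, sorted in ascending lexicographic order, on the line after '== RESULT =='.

Work backward from the goal:
  through step 4 (drop(b1,rmC,right)): drop {ball_in(b1,rmC), free(right)}, keep {robot_in(rmC)}, require {carry(b1,right), robot_in(rmC)}
    → {carry(b1,right), robot_in(rmC)}
  through step 3 (go(rmD,rmC)): drop {robot_in(rmC)}, keep {carry(b1,right)}, require {robot_in(rmD)}
    → {carry(b1,right), robot_in(rmD)}
  through step 2 (pick(b1,rmD,right)): drop {carry(b1,right)}, keep {robot_in(rmD)}, require {ball_in(b1,rmD), free(right), robot_in(rmD)}
    → {ball_in(b1,rmD), free(right), robot_in(rmD)}
  through step 1 (drop(b5,rmD,right)): drop {free(right)}, keep {ball_in(b1,rmD), robot_in(rmD)}, require {carry(b5,right), robot_in(rmD)}
    → {ball_in(b1,rmD), carry(b5,right), robot_in(rmD)}

== RESULT ==
["ball_in(b1,rmD)", "carry(b5,right)", "robot_in(rmD)"]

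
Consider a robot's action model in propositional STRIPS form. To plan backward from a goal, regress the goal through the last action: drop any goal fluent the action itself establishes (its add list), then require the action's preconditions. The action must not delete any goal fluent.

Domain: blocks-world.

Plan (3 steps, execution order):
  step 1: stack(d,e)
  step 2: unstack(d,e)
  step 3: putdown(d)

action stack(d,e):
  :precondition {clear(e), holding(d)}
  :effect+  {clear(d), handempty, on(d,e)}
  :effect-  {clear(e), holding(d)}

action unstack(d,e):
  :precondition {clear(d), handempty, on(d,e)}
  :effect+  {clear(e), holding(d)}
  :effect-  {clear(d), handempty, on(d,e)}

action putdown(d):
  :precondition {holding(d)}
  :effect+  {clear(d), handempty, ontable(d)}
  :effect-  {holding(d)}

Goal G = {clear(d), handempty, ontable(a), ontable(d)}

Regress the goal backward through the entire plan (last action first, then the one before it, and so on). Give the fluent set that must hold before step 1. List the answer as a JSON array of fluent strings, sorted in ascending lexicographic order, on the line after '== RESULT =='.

Work backward from the goal:
  through step 3 (putdown(d)): drop {clear(d), handempty, ontable(d)}, keep {ontable(a)}, require {holding(d)}
    → {holding(d), ontable(a)}
  through step 2 (unstack(d,e)): drop {holding(d)}, keep {ontable(a)}, require {clear(d), handempty, on(d,e)}
    → {clear(d), handempty, on(d,e), ontable(a)}
  through step 1 (stack(d,e)): drop {clear(d), handempty, on(d,e)}, keep {ontable(a)}, require {clear(e), holding(d)}
    → {clear(e), holding(d), ontable(a)}

== RESULT ==
["clear(e)", "holding(d)", "ontable(a)"]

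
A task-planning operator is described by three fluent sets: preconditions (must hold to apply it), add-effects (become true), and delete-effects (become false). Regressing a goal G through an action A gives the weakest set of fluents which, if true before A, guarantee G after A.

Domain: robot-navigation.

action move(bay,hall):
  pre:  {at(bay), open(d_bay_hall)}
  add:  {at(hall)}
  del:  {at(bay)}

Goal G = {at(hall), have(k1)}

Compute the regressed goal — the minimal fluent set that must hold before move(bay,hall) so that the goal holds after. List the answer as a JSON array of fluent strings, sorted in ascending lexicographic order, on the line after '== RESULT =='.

Compute (G \ add) ∪ pre:
  G ∩ del = {}  (empty — regression defined)
  G \ add = {at(hall), have(k1)} \ {at(hall)} = {have(k1)}
  ∪ pre   = {have(k1)} ∪ {at(bay), open(d_bay_hall)}
          = {at(bay), have(k1), open(d_bay_hall)}

== RESULT ==
["at(bay)", "have(k1)", "open(d_bay_hall)"]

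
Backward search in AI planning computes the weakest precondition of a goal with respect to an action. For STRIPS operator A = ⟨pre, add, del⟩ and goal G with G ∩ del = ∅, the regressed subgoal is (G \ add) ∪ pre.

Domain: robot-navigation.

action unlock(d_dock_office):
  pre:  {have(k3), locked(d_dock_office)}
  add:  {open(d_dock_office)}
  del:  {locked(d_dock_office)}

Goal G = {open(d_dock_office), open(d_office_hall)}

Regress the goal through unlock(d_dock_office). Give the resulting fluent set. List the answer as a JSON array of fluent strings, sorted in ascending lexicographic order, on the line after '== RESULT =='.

Compute (G \ add) ∪ pre:
  G ∩ del = {}  (empty — regression defined)
  G \ add = {open(d_dock_office), open(d_office_hall)} \ {open(d_dock_office)} = {open(d_office_hall)}
  ∪ pre   = {open(d_office_hall)} ∪ {have(k3), locked(d_dock_office)}
          = {have(k3), locked(d_dock_office), open(d_office_hall)}

== RESULT ==
["have(k3)", "locked(d_dock_office)", "open(d_office_hall)"]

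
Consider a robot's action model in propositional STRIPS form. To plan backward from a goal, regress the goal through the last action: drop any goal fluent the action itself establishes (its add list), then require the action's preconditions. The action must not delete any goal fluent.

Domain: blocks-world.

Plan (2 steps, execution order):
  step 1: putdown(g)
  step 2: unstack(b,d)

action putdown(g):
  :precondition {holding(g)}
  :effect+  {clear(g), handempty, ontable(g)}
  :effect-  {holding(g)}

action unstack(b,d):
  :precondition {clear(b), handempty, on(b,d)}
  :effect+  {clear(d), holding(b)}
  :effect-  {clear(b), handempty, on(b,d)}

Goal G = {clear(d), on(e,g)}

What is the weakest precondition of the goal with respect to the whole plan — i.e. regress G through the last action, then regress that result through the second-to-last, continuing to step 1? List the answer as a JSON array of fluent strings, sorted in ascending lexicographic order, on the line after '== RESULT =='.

Work backward from the goal:
  through step 2 (unstack(b,d)): drop {clear(d)}, keep {on(e,g)}, require {clear(b), handempty, on(b,d)}
    → {clear(b), handempty, on(b,d), on(e,g)}
  through step 1 (putdown(g)): drop {handempty}, keep {clear(b), on(b,d), on(e,g)}, require {holding(g)}
    → {clear(b), holding(g), on(b,d), on(e,g)}

== RESULT ==
["clear(b)", "holding(g)", "on(b,d)", "on(e,g)"]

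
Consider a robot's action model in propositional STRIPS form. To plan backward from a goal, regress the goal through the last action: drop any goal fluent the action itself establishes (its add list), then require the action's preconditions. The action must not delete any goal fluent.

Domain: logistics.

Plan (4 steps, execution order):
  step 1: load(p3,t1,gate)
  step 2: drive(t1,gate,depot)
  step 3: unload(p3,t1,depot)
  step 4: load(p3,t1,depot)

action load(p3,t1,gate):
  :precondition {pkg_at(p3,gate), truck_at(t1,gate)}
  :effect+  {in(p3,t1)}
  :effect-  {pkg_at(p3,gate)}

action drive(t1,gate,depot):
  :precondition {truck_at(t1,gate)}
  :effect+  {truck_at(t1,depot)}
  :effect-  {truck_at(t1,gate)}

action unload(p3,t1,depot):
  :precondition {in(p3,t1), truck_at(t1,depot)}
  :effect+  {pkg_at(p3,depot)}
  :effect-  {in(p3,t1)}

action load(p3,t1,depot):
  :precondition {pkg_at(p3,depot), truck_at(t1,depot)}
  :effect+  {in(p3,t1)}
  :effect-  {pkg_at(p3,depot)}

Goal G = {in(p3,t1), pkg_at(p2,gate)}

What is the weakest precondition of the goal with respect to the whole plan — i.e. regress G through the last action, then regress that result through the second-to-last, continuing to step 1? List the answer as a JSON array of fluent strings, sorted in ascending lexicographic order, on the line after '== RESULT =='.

Regress step by step:
  through step 4 (load(p3,t1,depot)): drop {in(p3,t1)}, keep {pkg_at(p2,gate)}, require {pkg_at(p3,depot), truck_at(t1,depot)}
    → {pkg_at(p2,gate), pkg_at(p3,depot), truck_at(t1,depot)}
  through step 3 (unload(p3,t1,depot)): drop {pkg_at(p3,depot)}, keep {pkg_at(p2,gate), truck_at(t1,depot)}, require {in(p3,t1), truck_at(t1,depot)}
    → {in(p3,t1), pkg_at(p2,gate), truck_at(t1,depot)}
  through step 2 (drive(t1,gate,depot)): drop {truck_at(t1,depot)}, keep {in(p3,t1), pkg_at(p2,gate)}, require {truck_at(t1,gate)}
    → {in(p3,t1), pkg_at(p2,gate), truck_at(t1,gate)}
  through step 1 (load(p3,t1,gate)): drop {in(p3,t1)}, keep {pkg_at(p2,gate), truck_at(t1,gate)}, require {pkg_at(p3,gate), truck_at(t1,gate)}
    → {pkg_at(p2,gate), pkg_at(p3,gate), truck_at(t1,gate)}

== RESULT ==
["pkg_at(p2,gate)", "pkg_at(p3,gate)", "truck_at(t1,gate)"]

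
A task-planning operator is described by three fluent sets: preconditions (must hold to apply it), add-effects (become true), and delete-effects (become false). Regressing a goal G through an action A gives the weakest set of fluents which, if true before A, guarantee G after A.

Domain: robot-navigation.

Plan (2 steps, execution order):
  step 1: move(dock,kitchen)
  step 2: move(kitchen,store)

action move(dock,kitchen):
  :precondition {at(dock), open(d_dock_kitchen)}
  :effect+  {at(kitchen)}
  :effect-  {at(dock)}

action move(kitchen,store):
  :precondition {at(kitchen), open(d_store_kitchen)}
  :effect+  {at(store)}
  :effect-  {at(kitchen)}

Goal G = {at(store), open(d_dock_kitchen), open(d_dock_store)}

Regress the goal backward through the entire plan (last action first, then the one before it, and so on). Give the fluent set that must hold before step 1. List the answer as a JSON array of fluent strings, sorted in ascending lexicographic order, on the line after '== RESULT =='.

Work backward from the goal:
  through step 2 (move(kitchen,store)): drop {at(store)}, keep {open(d_dock_kitchen), open(d_dock_store)}, require {at(kitchen), open(d_store_kitchen)}
    → {at(kitchen), open(d_dock_kitchen), open(d_dock_store), open(d_store_kitchen)}
  through step 1 (move(dock,kitchen)): drop {at(kitchen)}, keep {open(d_dock_kitchen), open(d_dock_store), open(d_store_kitchen)}, require {at(dock), open(d_dock_kitchen)}
    → {at(dock), open(d_dock_kitchen), open(d_dock_store), open(d_store_kitchen)}

== RESULT ==
["at(dock)", "open(d_dock_kitchen)", "open(d_dock_store)", "open(d_store_kitchen)"]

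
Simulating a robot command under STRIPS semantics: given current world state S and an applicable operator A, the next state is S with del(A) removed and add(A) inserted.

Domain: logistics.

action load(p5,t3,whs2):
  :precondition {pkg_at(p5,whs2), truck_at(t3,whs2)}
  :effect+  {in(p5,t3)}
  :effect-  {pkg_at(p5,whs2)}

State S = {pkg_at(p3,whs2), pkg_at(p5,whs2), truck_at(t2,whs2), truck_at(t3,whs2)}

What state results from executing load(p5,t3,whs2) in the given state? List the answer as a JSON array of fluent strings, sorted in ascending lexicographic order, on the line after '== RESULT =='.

Progress:
  pre ⊆ S: {pkg_at(p5,whs2), truck_at(t3,whs2)} ⊆ S  — applicable
  S \ del = {pkg_at(p3,whs2), truck_at(t2,whs2), truck_at(t3,whs2)}
  ∪ add   = {in(p5,t3), pkg_at(p3,whs2), truck_at(t2,whs2), truck_at(t3,whs2)}

== RESULT ==
["in(p5,t3)", "pkg_at(p3,whs2)", "truck_at(t2,whs2)", "truck_at(t3,whs2)"]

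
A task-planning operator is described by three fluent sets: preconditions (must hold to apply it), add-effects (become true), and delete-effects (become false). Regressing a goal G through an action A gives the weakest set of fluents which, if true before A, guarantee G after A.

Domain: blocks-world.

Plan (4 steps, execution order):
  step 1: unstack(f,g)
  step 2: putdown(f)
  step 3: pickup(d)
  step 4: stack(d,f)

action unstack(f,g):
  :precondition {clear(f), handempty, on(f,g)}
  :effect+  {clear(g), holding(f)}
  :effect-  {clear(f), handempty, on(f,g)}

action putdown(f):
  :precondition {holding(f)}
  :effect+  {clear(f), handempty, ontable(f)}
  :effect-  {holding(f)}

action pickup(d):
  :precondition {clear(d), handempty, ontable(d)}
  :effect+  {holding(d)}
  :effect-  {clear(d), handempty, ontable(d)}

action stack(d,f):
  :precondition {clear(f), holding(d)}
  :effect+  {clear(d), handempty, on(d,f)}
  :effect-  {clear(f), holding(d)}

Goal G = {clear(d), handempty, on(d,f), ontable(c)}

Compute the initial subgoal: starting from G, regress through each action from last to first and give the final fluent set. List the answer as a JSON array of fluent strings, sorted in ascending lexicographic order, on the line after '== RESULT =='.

Work backward from the goal:
  through step 4 (stack(d,f)): drop {clear(d), handempty, on(d,f)}, keep {ontable(c)}, require {clear(f), holding(d)}
    → {clear(f), holding(d), ontable(c)}
  through step 3 (pickup(d)): drop {holding(d)}, keep {clear(f), ontable(c)}, require {clear(d), handempty, ontable(d)}
    → {clear(d), clear(f), handempty, ontable(c), ontable(d)}
  through step 2 (putdown(f)): drop {clear(f), handempty}, keep {clear(d), ontable(c), ontable(d)}, require {holding(f)}
    → {clear(d), holding(f), ontable(c), ontable(d)}
  through step 1 (unstack(f,g)): drop {holding(f)}, keep {clear(d), ontable(c), ontable(d)}, require {clear(f), handempty, on(f,g)}
    → {clear(d), clear(f), handempty, on(f,g), ontable(c), ontable(d)}

== RESULT ==
["clear(d)", "clear(f)", "handempty", "on(f,g)", "ontable(c)", "ontable(d)"]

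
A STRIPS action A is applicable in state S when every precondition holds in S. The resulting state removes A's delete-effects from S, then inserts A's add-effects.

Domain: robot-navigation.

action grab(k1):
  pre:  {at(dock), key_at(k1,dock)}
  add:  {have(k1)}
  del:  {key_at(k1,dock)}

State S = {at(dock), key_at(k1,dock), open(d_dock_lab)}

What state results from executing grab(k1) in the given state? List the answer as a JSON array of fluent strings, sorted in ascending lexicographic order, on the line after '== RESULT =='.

Compute (S \ del) ∪ add:
  pre ⊆ S: {at(dock), key_at(k1,dock)} ⊆ S  — applicable
  S \ del = {at(dock), open(d_dock_lab)}
  ∪ add   = {at(dock), have(k1), open(d_dock_lab)}

== RESULT ==
["at(dock)", "have(k1)", "open(d_dock_lab)"]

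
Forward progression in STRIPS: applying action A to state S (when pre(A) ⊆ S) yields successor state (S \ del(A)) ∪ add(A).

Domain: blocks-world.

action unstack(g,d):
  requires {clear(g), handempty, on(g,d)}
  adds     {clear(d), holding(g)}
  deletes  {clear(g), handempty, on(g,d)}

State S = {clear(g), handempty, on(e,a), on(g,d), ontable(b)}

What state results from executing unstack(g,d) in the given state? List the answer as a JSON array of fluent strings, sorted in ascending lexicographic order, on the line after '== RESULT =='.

Compute (S \ del) ∪ add:
  pre ⊆ S: {clear(g), handempty, on(g,d)} ⊆ S  — applicable
  S \ del = {on(e,a), ontable(b)}
  ∪ add   = {clear(d), holding(g), on(e,a), ontable(b)}

== RESULT ==
["clear(d)", "holding(g)", "on(e,a)", "ontable(b)"]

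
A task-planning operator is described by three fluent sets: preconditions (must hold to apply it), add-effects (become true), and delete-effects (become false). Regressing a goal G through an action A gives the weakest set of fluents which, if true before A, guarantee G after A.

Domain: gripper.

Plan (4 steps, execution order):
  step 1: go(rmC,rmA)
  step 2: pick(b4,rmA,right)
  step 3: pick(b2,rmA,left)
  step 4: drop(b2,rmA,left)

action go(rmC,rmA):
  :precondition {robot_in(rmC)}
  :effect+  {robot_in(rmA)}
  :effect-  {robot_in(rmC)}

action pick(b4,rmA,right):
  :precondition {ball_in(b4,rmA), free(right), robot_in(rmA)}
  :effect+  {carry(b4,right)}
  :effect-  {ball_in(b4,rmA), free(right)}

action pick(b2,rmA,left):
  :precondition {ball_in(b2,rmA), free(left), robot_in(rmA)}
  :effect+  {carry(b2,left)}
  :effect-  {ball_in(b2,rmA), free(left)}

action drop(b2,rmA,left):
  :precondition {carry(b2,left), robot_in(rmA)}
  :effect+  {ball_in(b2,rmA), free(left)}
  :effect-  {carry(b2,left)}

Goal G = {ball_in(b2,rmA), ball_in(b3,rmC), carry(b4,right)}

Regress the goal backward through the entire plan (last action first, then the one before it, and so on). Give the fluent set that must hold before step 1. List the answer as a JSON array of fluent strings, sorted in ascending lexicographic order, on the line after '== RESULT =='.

Work backward from the goal:
  through step 4 (drop(b2,rmA,left)): drop {ball_in(b2,rmA)}, keep {ball_in(b3,rmC), carry(b4,right)}, require {carry(b2,left), robot_in(rmA)}
    → {ball_in(b3,rmC), carry(b2,left), carry(b4,right), robot_in(rmA)}
  through step 3 (pick(b2,rmA,left)): drop {carry(b2,left)}, keep {ball_in(b3,rmC), carry(b4,right), robot_in(rmA)}, require {ball_in(b2,rmA), free(left), robot_in(rmA)}
    → {ball_in(b2,rmA), ball_in(b3,rmC), carry(b4,right), free(left), robot_in(rmA)}
  through step 2 (pick(b4,rmA,right)): drop {carry(b4,right)}, keep {ball_in(b2,rmA), ball_in(b3,rmC), free(left), robot_in(rmA)}, require {ball_in(b4,rmA), free(right), robot_in(rmA)}
    → {ball_in(b2,rmA), ball_in(b3,rmC), ball_in(b4,rmA), free(left), free(right), robot_in(rmA)}
  through step 1 (go(rmC,rmA)): drop {robot_in(rmA)}, keep {ball_in(b2,rmA), ball_in(b3,rmC), ball_in(b4,rmA), free(left), free(right)}, require {robot_in(rmC)}
    → {ball_in(b2,rmA), ball_in(b3,rmC), ball_in(b4,rmA), free(left), free(right), robot_in(rmC)}

== RESULT ==
["ball_in(b2,rmA)", "ball_in(b3,rmC)", "ball_in(b4,rmA)", "free(left)", "free(right)", "robot_in(rmC)"]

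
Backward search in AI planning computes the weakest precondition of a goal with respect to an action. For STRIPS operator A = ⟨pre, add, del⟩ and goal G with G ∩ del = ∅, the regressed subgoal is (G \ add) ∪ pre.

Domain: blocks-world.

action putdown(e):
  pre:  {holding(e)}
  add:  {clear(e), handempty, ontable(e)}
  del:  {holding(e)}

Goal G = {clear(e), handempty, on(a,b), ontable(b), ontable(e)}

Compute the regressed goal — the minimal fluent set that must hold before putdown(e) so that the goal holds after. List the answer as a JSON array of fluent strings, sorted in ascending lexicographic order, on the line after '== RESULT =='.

Regress:
  G ∩ del = {}  (empty — regression defined)
  G \ add = {clear(e), handempty, on(a,b), ontable(b), ontable(e)} \ {clear(e), handempty, ontable(e)} = {on(a,b), ontable(b)}
  ∪ pre   = {on(a,b), ontable(b)} ∪ {holding(e)}
          = {holding(e), on(a,b), ontable(b)}

== RESULT ==
["holding(e)", "on(a,b)", "ontable(b)"]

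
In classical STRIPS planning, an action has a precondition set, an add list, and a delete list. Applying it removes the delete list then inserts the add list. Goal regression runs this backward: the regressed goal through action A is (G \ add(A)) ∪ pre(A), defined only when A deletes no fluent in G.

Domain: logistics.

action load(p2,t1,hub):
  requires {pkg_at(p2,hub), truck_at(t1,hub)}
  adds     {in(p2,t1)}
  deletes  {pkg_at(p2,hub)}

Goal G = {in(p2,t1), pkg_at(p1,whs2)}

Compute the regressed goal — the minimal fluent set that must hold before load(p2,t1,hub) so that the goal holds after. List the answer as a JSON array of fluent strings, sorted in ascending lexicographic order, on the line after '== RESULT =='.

Regress:
  G ∩ del = {}  (empty — regression defined)
  G \ add = {in(p2,t1), pkg_at(p1,whs2)} \ {in(p2,t1)} = {pkg_at(p1,whs2)}
  ∪ pre   = {pkg_at(p1,whs2)} ∪ {pkg_at(p2,hub), truck_at(t1,hub)}
          = {pkg_at(p1,whs2), pkg_at(p2,hub), truck_at(t1,hub)}

== RESULT ==
["pkg_at(p1,whs2)", "pkg_at(p2,hub)", "truck_at(t1,hub)"]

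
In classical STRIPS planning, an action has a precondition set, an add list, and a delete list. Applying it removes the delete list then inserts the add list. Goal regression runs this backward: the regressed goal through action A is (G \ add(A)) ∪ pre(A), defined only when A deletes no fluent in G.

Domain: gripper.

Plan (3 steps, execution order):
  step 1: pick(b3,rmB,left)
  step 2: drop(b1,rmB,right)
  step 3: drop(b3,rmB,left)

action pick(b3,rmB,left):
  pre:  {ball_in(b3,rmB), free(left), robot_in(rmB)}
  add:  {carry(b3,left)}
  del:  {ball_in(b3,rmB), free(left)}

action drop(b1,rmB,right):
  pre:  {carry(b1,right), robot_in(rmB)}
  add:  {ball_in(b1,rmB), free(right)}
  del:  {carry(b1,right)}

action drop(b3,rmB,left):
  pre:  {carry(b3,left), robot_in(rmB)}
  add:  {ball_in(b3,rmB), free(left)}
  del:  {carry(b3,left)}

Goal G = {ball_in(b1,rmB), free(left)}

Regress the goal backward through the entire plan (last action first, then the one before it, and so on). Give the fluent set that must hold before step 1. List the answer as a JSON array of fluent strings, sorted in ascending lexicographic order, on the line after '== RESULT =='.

Work backward from the goal:
  through step 3 (drop(b3,rmB,left)): drop {free(left)}, keep {ball_in(b1,rmB)}, require {carry(b3,left), robot_in(rmB)}
    → {ball_in(b1,rmB), carry(b3,left), robot_in(rmB)}
  through step 2 (drop(b1,rmB,right)): drop {ball_in(b1,rmB)}, keep {carry(b3,left), robot_in(rmB)}, require {carry(b1,right), robot_in(rmB)}
    → {carry(b1,right), carry(b3,left), robot_in(rmB)}
  through step 1 (pick(b3,rmB,left)): drop {carry(b3,left)}, keep {carry(b1,right), robot_in(rmB)}, require {ball_in(b3,rmB), free(left), robot_in(rmB)}
    → {ball_in(b3,rmB), carry(b1,right), free(left), robot_in(rmB)}

== RESULT ==
["ball_in(b3,rmB)", "carry(b1,right)", "free(left)", "robot_in(rmB)"]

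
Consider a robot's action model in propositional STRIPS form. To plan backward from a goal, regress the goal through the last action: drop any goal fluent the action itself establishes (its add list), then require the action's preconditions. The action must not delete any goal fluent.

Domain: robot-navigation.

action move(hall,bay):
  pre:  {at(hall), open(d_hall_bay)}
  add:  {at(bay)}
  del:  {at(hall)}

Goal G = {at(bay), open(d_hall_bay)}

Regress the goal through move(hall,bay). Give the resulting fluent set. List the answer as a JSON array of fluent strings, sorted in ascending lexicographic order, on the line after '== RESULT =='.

Regress:
  G ∩ del = {}  (empty — regression defined)
  G \ add = {at(bay), open(d_hall_bay)} \ {at(bay)} = {open(d_hall_bay)}
  ∪ pre   = {open(d_hall_bay)} ∪ {at(hall), open(d_hall_bay)}
          = {at(hall), open(d_hall_bay)}

== RESULT ==
["at(hall)", "open(d_hall_bay)"]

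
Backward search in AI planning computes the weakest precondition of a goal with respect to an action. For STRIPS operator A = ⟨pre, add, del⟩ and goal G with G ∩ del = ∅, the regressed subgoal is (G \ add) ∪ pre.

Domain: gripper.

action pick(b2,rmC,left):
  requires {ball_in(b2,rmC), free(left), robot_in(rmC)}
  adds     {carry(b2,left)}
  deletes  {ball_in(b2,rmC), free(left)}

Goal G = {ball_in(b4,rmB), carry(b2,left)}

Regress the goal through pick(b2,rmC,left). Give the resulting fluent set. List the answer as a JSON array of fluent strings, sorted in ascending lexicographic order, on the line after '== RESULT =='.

Compute (G \ add) ∪ pre:
  G ∩ del = {}  (empty — regression defined)
  G \ add = {ball_in(b4,rmB), carry(b2,left)} \ {carry(b2,left)} = {ball_in(b4,rmB)}
  ∪ pre   = {ball_in(b4,rmB)} ∪ {ball_in(b2,rmC), free(left), robot_in(rmC)}
          = {ball_in(b2,rmC), ball_in(b4,rmB), free(left), robot_in(rmC)}

== RESULT ==
["ball_in(b2,rmC)", "ball_in(b4,rmB)", "free(left)", "robot_in(rmC)"]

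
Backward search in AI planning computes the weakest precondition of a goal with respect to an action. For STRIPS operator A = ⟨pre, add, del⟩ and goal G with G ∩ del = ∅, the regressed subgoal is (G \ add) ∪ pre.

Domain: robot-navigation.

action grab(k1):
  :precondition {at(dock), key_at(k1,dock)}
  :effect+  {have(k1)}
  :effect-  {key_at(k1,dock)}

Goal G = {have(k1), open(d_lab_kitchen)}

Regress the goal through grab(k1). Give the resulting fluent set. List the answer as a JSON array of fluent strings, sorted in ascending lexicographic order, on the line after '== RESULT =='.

Regress:
  G ∩ del = {}  (empty — regression defined)
  G \ add = {have(k1), open(d_lab_kitchen)} \ {have(k1)} = {open(d_lab_kitchen)}
  ∪ pre   = {open(d_lab_kitchen)} ∪ {at(dock), key_at(k1,dock)}
          = {at(dock), key_at(k1,dock), open(d_lab_kitchen)}

== RESULT ==
["at(dock)", "key_at(k1,dock)", "open(d_lab_kitchen)"]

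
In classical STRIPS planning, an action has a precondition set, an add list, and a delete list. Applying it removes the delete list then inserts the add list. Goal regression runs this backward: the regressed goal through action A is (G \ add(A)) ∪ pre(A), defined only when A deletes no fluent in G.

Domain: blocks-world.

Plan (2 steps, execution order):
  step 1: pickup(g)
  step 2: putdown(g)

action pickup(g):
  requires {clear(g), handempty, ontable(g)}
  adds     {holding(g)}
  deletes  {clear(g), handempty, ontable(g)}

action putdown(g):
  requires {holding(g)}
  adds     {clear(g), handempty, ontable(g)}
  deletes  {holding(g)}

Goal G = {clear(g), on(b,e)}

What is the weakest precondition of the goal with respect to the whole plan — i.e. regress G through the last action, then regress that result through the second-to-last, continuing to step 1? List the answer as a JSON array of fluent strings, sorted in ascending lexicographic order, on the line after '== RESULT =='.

Work backward from the goal:
  through step 2 (putdown(g)): drop {clear(g)}, keep {on(b,e)}, require {holding(g)}
    → {holding(g), on(b,e)}
  through step 1 (pickup(g)): drop {holding(g)}, keep {on(b,e)}, require {clear(g), handempty, ontable(g)}
    → {clear(g), handempty, on(b,e), ontable(g)}

== RESULT ==
["clear(g)", "handempty", "on(b,e)", "ontable(g)"]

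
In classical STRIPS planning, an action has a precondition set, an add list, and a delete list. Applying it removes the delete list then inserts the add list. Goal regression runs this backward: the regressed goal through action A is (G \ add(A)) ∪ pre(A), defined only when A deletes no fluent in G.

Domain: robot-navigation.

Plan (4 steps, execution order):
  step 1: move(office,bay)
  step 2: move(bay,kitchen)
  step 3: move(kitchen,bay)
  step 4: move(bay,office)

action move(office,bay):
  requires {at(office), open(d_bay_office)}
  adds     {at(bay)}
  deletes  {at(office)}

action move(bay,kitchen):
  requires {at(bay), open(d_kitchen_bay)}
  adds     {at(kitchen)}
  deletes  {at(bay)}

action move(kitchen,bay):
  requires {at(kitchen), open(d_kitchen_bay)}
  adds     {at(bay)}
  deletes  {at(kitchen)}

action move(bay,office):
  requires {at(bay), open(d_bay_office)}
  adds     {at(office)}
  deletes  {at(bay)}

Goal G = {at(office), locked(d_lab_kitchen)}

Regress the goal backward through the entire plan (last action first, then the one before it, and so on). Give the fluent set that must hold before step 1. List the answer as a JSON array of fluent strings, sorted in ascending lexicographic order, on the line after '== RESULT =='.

Work backward from the goal:
  through step 4 (move(bay,office)): drop {at(office)}, keep {locked(d_lab_kitchen)}, require {at(bay), open(d_bay_office)}
    → {at(bay), locked(d_lab_kitchen), open(d_bay_office)}
  through step 3 (move(kitchen,bay)): drop {at(bay)}, keep {locked(d_lab_kitchen), open(d_bay_office)}, require {at(kitchen), open(d_kitchen_bay)}
    → {at(kitchen), locked(d_lab_kitchen), open(d_bay_office), open(d_kitchen_bay)}
  through step 2 (move(bay,kitchen)): drop {at(kitchen)}, keep {locked(d_lab_kitchen), open(d_bay_office), open(d_kitchen_bay)}, require {at(bay), open(d_kitchen_bay)}
    → {at(bay), locked(d_lab_kitchen), open(d_bay_office), open(d_kitchen_bay)}
  through step 1 (move(office,bay)): drop {at(bay)}, keep {locked(d_lab_kitchen), open(d_bay_office), open(d_kitchen_bay)}, require {at(office), open(d_bay_office)}
    → {at(office), locked(d_lab_kitchen), open(d_bay_office), open(d_kitchen_bay)}

== RESULT ==
["at(office)", "locked(d_lab_kitchen)", "open(d_bay_office)", "open(d_kitchen_bay)"]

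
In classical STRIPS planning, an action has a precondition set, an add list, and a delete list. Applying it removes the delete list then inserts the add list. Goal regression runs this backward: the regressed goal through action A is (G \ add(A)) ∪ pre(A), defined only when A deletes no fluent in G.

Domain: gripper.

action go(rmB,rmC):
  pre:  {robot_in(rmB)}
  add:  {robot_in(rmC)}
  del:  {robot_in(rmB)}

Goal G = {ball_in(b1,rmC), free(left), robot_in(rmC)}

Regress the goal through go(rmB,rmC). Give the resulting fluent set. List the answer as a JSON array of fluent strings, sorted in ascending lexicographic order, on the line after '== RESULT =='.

Compute (G \ add) ∪ pre:
  G ∩ del = {}  (empty — regression defined)
  G \ add = {ball_in(b1,rmC), free(left), robot_in(rmC)} \ {robot_in(rmC)} = {ball_in(b1,rmC), free(left)}
  ∪ pre   = {ball_in(b1,rmC), free(left)} ∪ {robot_in(rmB)}
          = {ball_in(b1,rmC), free(left), robot_in(rmB)}

== RESULT ==
["ball_in(b1,rmC)", "free(left)", "robot_in(rmB)"]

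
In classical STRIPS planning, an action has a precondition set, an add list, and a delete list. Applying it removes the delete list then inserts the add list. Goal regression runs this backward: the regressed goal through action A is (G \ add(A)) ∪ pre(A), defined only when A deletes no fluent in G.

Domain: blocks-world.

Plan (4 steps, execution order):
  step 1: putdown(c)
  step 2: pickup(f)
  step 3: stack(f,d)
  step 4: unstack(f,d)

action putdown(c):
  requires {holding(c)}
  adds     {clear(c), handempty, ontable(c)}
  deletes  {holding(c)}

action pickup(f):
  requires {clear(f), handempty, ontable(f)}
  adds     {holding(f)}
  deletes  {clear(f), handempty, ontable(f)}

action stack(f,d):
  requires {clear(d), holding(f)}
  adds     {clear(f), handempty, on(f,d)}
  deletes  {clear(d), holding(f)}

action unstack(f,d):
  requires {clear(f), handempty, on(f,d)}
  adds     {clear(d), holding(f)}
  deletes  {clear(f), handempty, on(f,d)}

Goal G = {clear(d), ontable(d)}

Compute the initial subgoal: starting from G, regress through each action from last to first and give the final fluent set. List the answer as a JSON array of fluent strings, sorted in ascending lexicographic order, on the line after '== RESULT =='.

Work backward from the goal:
  through step 4 (unstack(f,d)): drop {clear(d)}, keep {ontable(d)}, require {clear(f), handempty, on(f,d)}
    → {clear(f), handempty, on(f,d), ontable(d)}
  through step 3 (stack(f,d)): drop {clear(f), handempty, on(f,d)}, keep {ontable(d)}, require {clear(d), holding(f)}
    → {clear(d), holding(f), ontable(d)}
  through step 2 (pickup(f)): drop {holding(f)}, keep {clear(d), ontable(d)}, require {clear(f), handempty, ontable(f)}
    → {clear(d), clear(f), handempty, ontable(d), ontable(f)}
  through step 1 (putdown(c)): drop {handempty}, keep {clear(d), clear(f), ontable(d), ontable(f)}, require {holding(c)}
    → {clear(d), clear(f), holding(c), ontable(d), ontable(f)}

== RESULT ==
["clear(d)", "clear(f)", "holding(c)", "ontable(d)", "ontable(f)"]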